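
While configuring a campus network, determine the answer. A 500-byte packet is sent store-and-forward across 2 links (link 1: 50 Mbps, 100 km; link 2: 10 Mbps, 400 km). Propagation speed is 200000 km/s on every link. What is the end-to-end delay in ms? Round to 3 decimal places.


Packet = 500 bytes = 4000 bits. Store-and-forward: sum (t_trans + t_prop) per link.
Link 1: t_trans = 4000/(50*10^6) s = 0.0800 ms; t_prop = 100/200000 s = 0.5000 ms; subtotal = 0.5800 ms
Link 2: t_trans = 4000/(10*10^6) s = 0.4000 ms; t_prop = 400/200000 s = 2.0000 ms; subtotal = 2.4000 ms
End-to-end = 0.5800 + 2.4000 = 2.9800 ms -> 2.980 ms (3 dp)

2.980


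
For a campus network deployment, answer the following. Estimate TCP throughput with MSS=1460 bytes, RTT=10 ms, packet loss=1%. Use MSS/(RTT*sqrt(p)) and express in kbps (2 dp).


Given: MSS = 1460 bytes, RTT = 10 ms, loss = 1%
RTT in seconds = 10 / 1000 = 0.01
Loss rate = 1% = 0.01
sqrt(loss) = sqrt(0.01) = 0.1
Throughput (bytes/s) = 1460 / (0.01 * 0.1) = 1460000.0000
Throughput (kbps) = 1460000.0000 * 8 / 1000 = 11680.000000 -> 11680.00 kbps (2 dp)

11680.00


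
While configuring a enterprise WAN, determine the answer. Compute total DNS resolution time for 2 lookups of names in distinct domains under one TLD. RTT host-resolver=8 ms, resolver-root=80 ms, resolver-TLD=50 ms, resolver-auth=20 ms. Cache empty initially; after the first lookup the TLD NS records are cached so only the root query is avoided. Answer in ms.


Lookup 1 (cold cache): local + root + TLD + auth = 8 + 80 + 50 + 20 = 158 ms
Lookups 2..2 (TLD NS cached -> skip root; new domain -> still ask TLD and auth): local + TLD + auth = 8 + 50 + 20 = 78 ms each
Remaining 1 lookups: 1 * 78 = 78 ms
Total = 158 + 78 = 236 ms

236


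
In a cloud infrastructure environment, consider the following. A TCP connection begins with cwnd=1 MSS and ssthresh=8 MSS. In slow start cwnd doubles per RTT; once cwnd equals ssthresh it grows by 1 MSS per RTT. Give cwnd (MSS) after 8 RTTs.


RTT 0: cwnd = 1 MSS (initial)
RTT 1: cwnd = 2 MSS (slow start, doubled)
RTT 2: cwnd = 4 MSS (slow start, doubled)
RTT 3: cwnd = 8 MSS (slow start, doubled)
RTT 4: cwnd = 9 MSS (congestion avoidance, +1)
RTT 5: cwnd = 10 MSS (congestion avoidance, +1)
RTT 6: cwnd = 11 MSS (congestion avoidance, +1)
RTT 7: cwnd = 12 MSS (congestion avoidance, +1)
RTT 8: cwnd = 13 MSS (congestion avoidance, +1)

13


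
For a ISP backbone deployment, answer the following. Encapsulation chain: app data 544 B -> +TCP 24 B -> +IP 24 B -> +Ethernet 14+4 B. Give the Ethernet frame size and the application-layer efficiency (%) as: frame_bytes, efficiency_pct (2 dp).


TCP segment = 544 + 24 = 568 B
IP packet = 568 + 24 = 592 B
Ethernet frame = 592 + 14 + 4 = 610 B
Efficiency = app / frame = 544 / 610 = 0.891803 = 89.1803% -> 89.18% (2 dp)

610, 89.18


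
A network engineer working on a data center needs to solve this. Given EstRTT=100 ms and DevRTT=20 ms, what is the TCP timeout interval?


Given: EstRTT = 100 ms, DevRTT = 20 ms
Timeout = EstRTT + 4 * DevRTT
4 * DevRTT = 4 * 20 = 80
Timeout = 100 + 80 = 180 ms

180


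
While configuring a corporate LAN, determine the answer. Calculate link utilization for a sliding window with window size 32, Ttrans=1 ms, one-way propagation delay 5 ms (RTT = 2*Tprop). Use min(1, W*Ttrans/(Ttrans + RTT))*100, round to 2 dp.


Given: W = 32, Ttrans = 1 ms, RTT = 10 ms (= 2 * Tprop, Tprop = 5 ms)
Cycle time = Ttrans + RTT = 1 + 10 = 11 ms (first packet sent until its ACK returns)
W * Ttrans = 32 * 1 = 32 ms of sending per cycle
W * Ttrans / (Ttrans + RTT) = 32 / 11 = 2.909091
U = min(1, 2.909091) = 1.000000
U% = 100.00%

100.00


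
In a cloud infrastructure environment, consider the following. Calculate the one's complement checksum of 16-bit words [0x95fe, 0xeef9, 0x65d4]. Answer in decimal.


Given words: [0x95fe, 0xeef9, 0x65d4]
Step 1: Sum all words
Raw sum = 38398 + 61177 + 26068 = 125643
Step 2: Fold carry: (60107 + 1) = 60108
One's complement = ~60108 & 0xFFFF = 5427

5427


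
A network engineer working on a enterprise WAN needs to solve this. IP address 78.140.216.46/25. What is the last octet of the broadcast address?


Given: IP = 78.140.216.46, prefix = /25
Host bits = 32 - 25 = 7
Network last octet = 46 AND mask = 0
Host part size = 2^7 - 1 = 127
Broadcast last octet = 0 OR 127 = 127

127


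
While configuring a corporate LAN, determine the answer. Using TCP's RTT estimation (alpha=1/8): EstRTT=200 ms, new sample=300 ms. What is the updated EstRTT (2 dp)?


Given: EstRTT = 200 ms, SampleRTT = 300 ms, alpha = 1/8
New EstRTT = (1 - alpha) * EstRTT + alpha * SampleRTT
(7/8) * 200 = 175
(1/8) * 300 = 37.5
New EstRTT = 175 + 37.5 = 212.5 ms -> 212.50 ms (2 dp)

212.50


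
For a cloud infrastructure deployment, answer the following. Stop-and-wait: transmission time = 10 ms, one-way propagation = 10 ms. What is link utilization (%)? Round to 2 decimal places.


Given: Ttrans = 10 ms, Tprop = 10 ms
RTT = 2 * Tprop = 2 * 10 = 20 ms
U = Ttrans / (Ttrans + RTT)
U = 10 / (10 + 20)
U = 10 / 30 = 0.333333
U% = 33.33%

33.33


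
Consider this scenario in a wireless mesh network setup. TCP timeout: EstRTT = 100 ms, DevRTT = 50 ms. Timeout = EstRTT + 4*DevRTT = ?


Given: EstRTT = 100 ms, DevRTT = 50 ms
Timeout = EstRTT + 4 * DevRTT
4 * DevRTT = 4 * 50 = 200
Timeout = 100 + 200 = 300 ms

300


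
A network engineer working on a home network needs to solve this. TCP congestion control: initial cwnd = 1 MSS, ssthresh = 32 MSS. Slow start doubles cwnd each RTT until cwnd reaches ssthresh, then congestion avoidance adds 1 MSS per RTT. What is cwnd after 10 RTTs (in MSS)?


RTT 0: cwnd = 1 MSS (initial)
RTT 1: cwnd = 2 MSS (slow start, doubled)
RTT 2: cwnd = 4 MSS (slow start, doubled)
RTT 3: cwnd = 8 MSS (slow start, doubled)
RTT 4: cwnd = 16 MSS (slow start, doubled)
RTT 5: cwnd = 32 MSS (slow start, doubled)
RTT 6: cwnd = 33 MSS (congestion avoidance, +1)
RTT 7: cwnd = 34 MSS (congestion avoidance, +1)
RTT 8: cwnd = 35 MSS (congestion avoidance, +1)
RTT 9: cwnd = 36 MSS (congestion avoidance, +1)
RTT 10: cwnd = 37 MSS (congestion avoidance, +1)

37


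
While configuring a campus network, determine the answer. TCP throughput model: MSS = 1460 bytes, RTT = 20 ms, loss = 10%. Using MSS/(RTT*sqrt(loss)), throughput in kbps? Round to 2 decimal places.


Given: MSS = 1460 bytes, RTT = 20 ms, loss = 10%
RTT in seconds = 20 / 1000 = 0.02
Loss rate = 10% = 0.1
sqrt(loss) = sqrt(0.1) = 0.316227766017
Throughput (bytes/s) = 1460 / (0.02 * 0.316227766017) = 230846.2692
Throughput (kbps) = 230846.2692 * 8 / 1000 = 1846.770154 -> 1846.77 kbps (2 dp)

1846.77


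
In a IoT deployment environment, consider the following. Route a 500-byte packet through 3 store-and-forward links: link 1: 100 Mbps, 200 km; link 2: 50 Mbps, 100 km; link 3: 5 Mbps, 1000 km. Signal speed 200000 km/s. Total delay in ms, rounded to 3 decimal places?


Packet = 500 bytes = 4000 bits. Store-and-forward: sum (t_trans + t_prop) per link.
Link 1: t_trans = 4000/(100*10^6) s = 0.0400 ms; t_prop = 200/200000 s = 1.0000 ms; subtotal = 1.0400 ms
Link 2: t_trans = 4000/(50*10^6) s = 0.0800 ms; t_prop = 100/200000 s = 0.5000 ms; subtotal = 0.5800 ms
Link 3: t_trans = 4000/(5*10^6) s = 0.8000 ms; t_prop = 1000/200000 s = 5.0000 ms; subtotal = 5.8000 ms
End-to-end = 1.0400 + 0.5800 + 5.8000 = 7.4200 ms -> 7.420 ms (3 dp)

7.420


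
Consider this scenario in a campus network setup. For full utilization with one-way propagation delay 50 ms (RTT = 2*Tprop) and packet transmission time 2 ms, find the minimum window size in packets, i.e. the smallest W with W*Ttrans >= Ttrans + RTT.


Given: Ttrans = 2 ms, RTT = 100 ms (= 2 * Tprop, Tprop = 50 ms)
Time until first ACK returns = Ttrans + RTT = 2 + 100 = 102 ms
Need W * Ttrans >= Ttrans + RTT  ->  W >= (Ttrans + RTT) / Ttrans
(Ttrans + RTT) / Ttrans = 102 / 2 = 51
W_min = ceil(51) = 51

51


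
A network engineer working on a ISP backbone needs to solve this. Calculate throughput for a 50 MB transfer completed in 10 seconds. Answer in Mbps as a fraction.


Given: file = 50 MB, time = 10 s
File in Mb = 50 * 8 = 400 Mb
Throughput = 400 / 10 Mbps
Throughput = 40 Mbps

40


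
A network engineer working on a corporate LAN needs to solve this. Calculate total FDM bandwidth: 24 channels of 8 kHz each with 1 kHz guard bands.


Given: 24 channels, 8 kHz each, guard = 1 kHz
Channel bandwidth = 24 * 8 = 192 kHz
Guard bands = 23 gaps * 1 kHz = 23 kHz
Total = 192 + 23 = 215 kHz

215


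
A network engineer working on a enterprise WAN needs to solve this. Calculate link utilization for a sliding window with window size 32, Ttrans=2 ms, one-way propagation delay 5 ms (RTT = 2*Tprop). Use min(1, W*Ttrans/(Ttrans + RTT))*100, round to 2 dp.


Given: W = 32, Ttrans = 2 ms, RTT = 10 ms (= 2 * Tprop, Tprop = 5 ms)
Cycle time = Ttrans + RTT = 2 + 10 = 12 ms (first packet sent until its ACK returns)
W * Ttrans = 32 * 2 = 64 ms of sending per cycle
W * Ttrans / (Ttrans + RTT) = 64 / 12 = 5.333333
U = min(1, 5.333333) = 1.000000
U% = 100.00%

100.00


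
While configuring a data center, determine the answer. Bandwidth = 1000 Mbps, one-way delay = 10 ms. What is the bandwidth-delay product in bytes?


Given: bandwidth = 1000 Mbps, delay = 10 ms
BDP in bits = 1000 * 10^6 * 10 / 1000
BDP in bits = 10000000
BDP in bytes = 10000000 / 8 = 1250000

1250000


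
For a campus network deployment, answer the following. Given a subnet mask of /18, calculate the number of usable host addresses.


Given: subnet mask /18
Host bits = 32 - 18 = 14
Total addresses = 2^14 = 16384
Usable hosts = 16384 - 2 (network + broadcast) = 16382

16382


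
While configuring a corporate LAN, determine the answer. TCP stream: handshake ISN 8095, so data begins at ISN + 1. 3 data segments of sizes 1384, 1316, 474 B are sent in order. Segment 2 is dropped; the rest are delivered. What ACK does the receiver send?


SYN uses sequence number 8095; first data byte = ISN + 1 = 8096.
Segment 1: SEQ = 8096, len = 1384 B, covers [8096, 9479]
Segment 2: SEQ = 9480, len = 1316 B, covers [9480, 10795] [LOST]
Segment 3: SEQ = 10796, len = 474 B, covers [10796, 11269]
In-order data received: bytes [8096, 9479] (segments 1..1).
Segment 2 missing -> gap begins at byte 9480; later segments buffered out of order.
Cumulative ACK = next expected in-order byte = 8096 + 1384 = 9480

9480


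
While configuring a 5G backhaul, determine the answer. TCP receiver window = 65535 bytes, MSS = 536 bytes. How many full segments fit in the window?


Given: RWND = 65535 bytes, MSS = 536 bytes
Full segments = floor(RWND / MSS)
Full segments = floor(65535 / 536)
Full segments = floor(122.2668) = 122

122


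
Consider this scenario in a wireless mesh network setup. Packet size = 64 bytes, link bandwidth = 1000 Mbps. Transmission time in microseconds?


Given: packet = 64 bytes, bandwidth = 1000 Mbps
Packet in bits = 64 * 8 = 512 bits
Bandwidth = 1000 * 10^6 = 1000000000 bps
Time = 512 / 1000000000 seconds
Time in us = 512 * 10^6 / 1000000000 = 0.512

0.512


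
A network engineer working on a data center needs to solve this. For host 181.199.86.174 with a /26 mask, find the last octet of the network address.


Given: IP = 181.199.86.174, prefix = /26
Subnet mask = 255.255.255.192
Last octet of IP: 174
Last octet of mask: 192
Network last octet = 174 AND 192 = 128

128


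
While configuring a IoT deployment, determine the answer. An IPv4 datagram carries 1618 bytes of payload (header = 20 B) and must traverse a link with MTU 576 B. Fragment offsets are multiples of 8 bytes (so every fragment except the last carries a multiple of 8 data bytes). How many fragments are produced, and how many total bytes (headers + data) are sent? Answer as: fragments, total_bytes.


Max data per non-final fragment = floor((MTU - header)/8)*8 = floor((576 - 20)/8)*8 = floor(556/8)*8 = 552 B
Final fragment needs no 8-byte alignment: it can carry up to MTU - header = 556 B
Non-final fragments needed = ceil((payload - 556) / 552) = ceil(1062/552) = ceil(1.9239) = 2
Number of fragments = 2 + 1 = 3
Fragment sizes (data): 2 * 552 B + 514 B (last, 514 <= 556 OK)
Total bytes sent = payload + n_frags * header = 1618 + 3*20 = 1618 + 60 = 1678 B

3, 1678


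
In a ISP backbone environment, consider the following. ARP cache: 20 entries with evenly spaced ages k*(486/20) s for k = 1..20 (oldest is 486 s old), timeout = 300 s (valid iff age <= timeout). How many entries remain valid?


Ages are k * 486/20 s for k = 1..20 (spacing = 24.3000 s).
Entry k is valid iff k * 486/20 <= 300 iff k <= 20 * 300 / 486 = 12.3457
n_valid = floor(12.3457) = 12
(n_stale = 20 - 12 = 8)

12


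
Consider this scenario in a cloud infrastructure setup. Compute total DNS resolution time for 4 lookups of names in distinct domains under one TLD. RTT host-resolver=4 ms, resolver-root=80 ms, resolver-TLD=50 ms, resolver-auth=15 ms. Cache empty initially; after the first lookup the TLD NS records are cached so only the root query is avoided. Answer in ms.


Lookup 1 (cold cache): local + root + TLD + auth = 4 + 80 + 50 + 15 = 149 ms
Lookups 2..4 (TLD NS cached -> skip root; new domain -> still ask TLD and auth): local + TLD + auth = 4 + 50 + 15 = 69 ms each
Remaining 3 lookups: 3 * 69 = 207 ms
Total = 149 + 207 = 356 ms

356


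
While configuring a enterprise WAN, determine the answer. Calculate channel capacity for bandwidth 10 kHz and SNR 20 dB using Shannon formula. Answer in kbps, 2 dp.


Given: B = 10 kHz, SNR = 20 dB
SNR linear = 10^(20/10) = 100
1 + SNR = 101
log2(101) = 6.6582114828
C = 10 * 1000 * 6.6582114828 = 66582.1148 bps
C = 66.582115 kbps -> 66.58 kbps (2 dp)

66.58


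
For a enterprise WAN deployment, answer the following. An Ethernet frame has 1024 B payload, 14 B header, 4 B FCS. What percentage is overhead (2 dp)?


Given: payload = 1024 B, header = 14 B, trailer = 4 B
Overhead bytes = header + trailer = 14 + 4 = 18
Total frame = payload + overhead = 1024 + 18 = 1042
Overhead % = 18 / 1042 * 100 = 1.7274% -> 1.73% (2 dp)

1.73


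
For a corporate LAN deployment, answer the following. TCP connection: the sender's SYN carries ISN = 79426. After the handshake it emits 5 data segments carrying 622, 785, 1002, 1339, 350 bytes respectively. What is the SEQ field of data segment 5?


The SYN occupies sequence number ISN = 79426, so the first data byte is ISN + 1 = 79427.
SEQ of data segment i = (ISN + 1) + sum of payload sizes of segments 1..i-1.
Segment 1: SEQ = 79427, payload = 622 bytes
Segment 2: SEQ = 80049, payload = 785 bytes
Segment 3: SEQ = 80834, payload = 1002 bytes
Segment 4: SEQ = 81836, payload = 1339 bytes
Segment 5: SEQ = 83175, payload = 350 bytes
SEQ of segment 5 = 79427 + 622 + 785 + 1002 + 1339 = 83175

83175


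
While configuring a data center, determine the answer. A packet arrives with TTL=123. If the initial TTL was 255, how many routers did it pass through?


Given: initial TTL = 255, received TTL = 123
Hops = initial TTL - received TTL
Hops = 255 - 123 = 132

132


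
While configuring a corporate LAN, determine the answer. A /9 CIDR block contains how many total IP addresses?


Given: CIDR prefix /9
Host bits = 32 - 9 = 23
Total addresses = 2^23 = 8388608

8388608


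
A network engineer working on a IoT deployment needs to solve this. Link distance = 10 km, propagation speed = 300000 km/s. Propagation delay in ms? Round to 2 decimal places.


Given: distance = 10 km, speed = 300000 km/s
Delay = distance / speed = 10 / 300000 seconds
Delay in ms = 10 * 1000 / 300000
Delay = 0.0333 ms
Rounded to 2 dp = 0.03 ms

0.03


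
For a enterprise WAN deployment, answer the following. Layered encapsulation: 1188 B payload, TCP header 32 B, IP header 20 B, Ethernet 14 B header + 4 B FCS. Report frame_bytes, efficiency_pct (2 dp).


TCP segment = 1188 + 32 = 1220 B
IP packet = 1220 + 20 = 1240 B
Ethernet frame = 1240 + 14 + 4 = 1258 B
Efficiency = app / frame = 1188 / 1258 = 0.944356 = 94.4356% -> 94.44% (2 dp)

1258, 94.44


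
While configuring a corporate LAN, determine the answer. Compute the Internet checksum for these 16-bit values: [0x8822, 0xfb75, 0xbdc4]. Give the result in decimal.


Given words: [0x8822, 0xfb75, 0xbdc4]
Step 1: Sum all words
Raw sum = 34850 + 64373 + 48580 = 147803
Step 2: Fold carry: (16731 + 2) = 16733
One's complement = ~16733 & 0xFFFF = 48802

48802


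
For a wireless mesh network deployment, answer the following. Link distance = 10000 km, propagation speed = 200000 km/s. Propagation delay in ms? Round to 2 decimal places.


Given: distance = 10000 km, speed = 200000 km/s
Delay = distance / speed = 10000 / 200000 seconds
Delay in ms = 10000 * 1000 / 200000
Delay = 50.0000 ms
Rounded to 2 dp = 50.00 ms

50.00


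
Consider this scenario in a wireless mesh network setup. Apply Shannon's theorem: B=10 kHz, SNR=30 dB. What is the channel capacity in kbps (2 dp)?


Given: B = 10 kHz, SNR = 30 dB
SNR linear = 10^(30/10) = 1000
1 + SNR = 1001
log2(1001) = 9.9672262588
C = 10 * 1000 * 9.9672262588 = 99672.2626 bps
C = 99.672263 kbps -> 99.67 kbps (2 dp)

99.67


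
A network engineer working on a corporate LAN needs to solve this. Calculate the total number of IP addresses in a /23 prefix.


Given: CIDR prefix /23
Host bits = 32 - 23 = 9
Total addresses = 2^9 = 512

512


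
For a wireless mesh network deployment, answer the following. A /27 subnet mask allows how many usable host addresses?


Given: subnet mask /27
Host bits = 32 - 27 = 5
Total addresses = 2^5 = 32
Usable hosts = 32 - 2 (network + broadcast) = 30

30


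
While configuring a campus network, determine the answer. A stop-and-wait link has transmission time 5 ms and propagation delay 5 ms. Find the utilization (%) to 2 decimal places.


Given: Ttrans = 5 ms, Tprop = 5 ms
RTT = 2 * Tprop = 2 * 5 = 10 ms
U = Ttrans / (Ttrans + RTT)
U = 5 / (5 + 10)
U = 5 / 15 = 0.333333
U% = 33.33%

33.33


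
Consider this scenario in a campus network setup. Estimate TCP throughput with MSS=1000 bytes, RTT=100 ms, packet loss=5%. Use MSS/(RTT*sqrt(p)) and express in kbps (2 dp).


Given: MSS = 1000 bytes, RTT = 100 ms, loss = 5%
RTT in seconds = 100 / 1000 = 0.1
Loss rate = 5% = 0.05
sqrt(loss) = sqrt(0.05) = 0.223606797750
Throughput (bytes/s) = 1000 / (0.1 * 0.223606797750) = 44721.3595
Throughput (kbps) = 44721.3595 * 8 / 1000 = 357.770876 -> 357.77 kbps (2 dp)

357.77


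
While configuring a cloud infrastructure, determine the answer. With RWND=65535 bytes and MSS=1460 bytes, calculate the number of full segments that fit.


Given: RWND = 65535 bytes, MSS = 1460 bytes
Full segments = floor(RWND / MSS)
Full segments = floor(65535 / 1460)
Full segments = floor(44.887) = 44

44


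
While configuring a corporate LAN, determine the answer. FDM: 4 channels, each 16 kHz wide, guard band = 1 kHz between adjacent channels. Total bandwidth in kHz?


Given: 4 channels, 16 kHz each, guard = 1 kHz
Channel bandwidth = 4 * 16 = 64 kHz
Guard bands = 3 gaps * 1 kHz = 3 kHz
Total = 64 + 3 = 67 kHz

67


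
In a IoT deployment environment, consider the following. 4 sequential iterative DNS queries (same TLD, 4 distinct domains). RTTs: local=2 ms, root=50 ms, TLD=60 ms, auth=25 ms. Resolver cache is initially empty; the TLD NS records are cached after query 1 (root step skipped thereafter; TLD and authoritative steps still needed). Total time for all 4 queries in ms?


Lookup 1 (cold cache): local + root + TLD + auth = 2 + 50 + 60 + 25 = 137 ms
Lookups 2..4 (TLD NS cached -> skip root; new domain -> still ask TLD and auth): local + TLD + auth = 2 + 60 + 25 = 87 ms each
Remaining 3 lookups: 3 * 87 = 261 ms
Total = 137 + 261 = 398 ms

398


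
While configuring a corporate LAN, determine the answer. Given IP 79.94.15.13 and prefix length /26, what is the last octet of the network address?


Given: IP = 79.94.15.13, prefix = /26
Subnet mask = 255.255.255.192
Last octet of IP: 13
Last octet of mask: 192
Network last octet = 13 AND 192 = 0

0


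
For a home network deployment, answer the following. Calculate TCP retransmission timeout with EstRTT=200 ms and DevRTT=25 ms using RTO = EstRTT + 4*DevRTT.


Given: EstRTT = 200 ms, DevRTT = 25 ms
Timeout = EstRTT + 4 * DevRTT
4 * DevRTT = 4 * 25 = 100
Timeout = 200 + 100 = 300 ms

300


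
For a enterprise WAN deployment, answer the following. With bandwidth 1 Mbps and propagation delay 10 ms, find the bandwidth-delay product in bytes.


Given: bandwidth = 1 Mbps, delay = 10 ms
BDP in bits = 1 * 10^6 * 10 / 1000
BDP in bits = 10000
BDP in bytes = 10000 / 8 = 1250

1250


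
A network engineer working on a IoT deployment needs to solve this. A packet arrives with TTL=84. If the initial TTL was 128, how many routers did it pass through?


Given: initial TTL = 128, received TTL = 84
Hops = initial TTL - received TTL
Hops = 128 - 84 = 44

44


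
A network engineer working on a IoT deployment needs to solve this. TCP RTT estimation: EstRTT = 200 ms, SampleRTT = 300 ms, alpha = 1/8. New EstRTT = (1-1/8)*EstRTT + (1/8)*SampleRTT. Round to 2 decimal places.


Given: EstRTT = 200 ms, SampleRTT = 300 ms, alpha = 1/8
New EstRTT = (1 - alpha) * EstRTT + alpha * SampleRTT
(7/8) * 200 = 175
(1/8) * 300 = 37.5
New EstRTT = 175 + 37.5 = 212.5 ms -> 212.50 ms (2 dp)

212.50


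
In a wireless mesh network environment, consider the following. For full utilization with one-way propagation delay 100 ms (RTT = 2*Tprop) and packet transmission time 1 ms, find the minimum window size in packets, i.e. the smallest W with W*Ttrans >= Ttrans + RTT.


Given: Ttrans = 1 ms, RTT = 200 ms (= 2 * Tprop, Tprop = 100 ms)
Time until first ACK returns = Ttrans + RTT = 1 + 200 = 201 ms
Need W * Ttrans >= Ttrans + RTT  ->  W >= (Ttrans + RTT) / Ttrans
(Ttrans + RTT) / Ttrans = 201 / 1 = 201
W_min = ceil(201) = 201

201


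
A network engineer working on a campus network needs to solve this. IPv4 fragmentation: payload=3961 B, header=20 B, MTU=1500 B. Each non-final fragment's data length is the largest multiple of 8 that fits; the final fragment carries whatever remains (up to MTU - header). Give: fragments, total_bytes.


Max data per non-final fragment = floor((MTU - header)/8)*8 = floor((1500 - 20)/8)*8 = floor(1480/8)*8 = 1480 B
Final fragment needs no 8-byte alignment: it can carry up to MTU - header = 1480 B
Non-final fragments needed = ceil((payload - 1480) / 1480) = ceil(2481/1480) = ceil(1.6764) = 2
Number of fragments = 2 + 1 = 3
Fragment sizes (data): 2 * 1480 B + 1001 B (last, 1001 <= 1480 OK)
Total bytes sent = payload + n_frags * header = 3961 + 3*20 = 3961 + 60 = 4021 B

3, 4021


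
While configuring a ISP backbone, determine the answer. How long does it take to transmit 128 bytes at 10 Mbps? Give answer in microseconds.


Given: packet = 128 bytes, bandwidth = 10 Mbps
Packet in bits = 128 * 8 = 1024 bits
Bandwidth = 10 * 10^6 = 10000000 bps
Time = 1024 / 10000000 seconds
Time in us = 1024 * 10^6 / 10000000 = 102.4

102.4


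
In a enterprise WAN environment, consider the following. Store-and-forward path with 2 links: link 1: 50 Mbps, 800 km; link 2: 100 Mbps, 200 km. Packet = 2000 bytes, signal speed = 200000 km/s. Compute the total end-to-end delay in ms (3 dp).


Packet = 2000 bytes = 16000 bits. Store-and-forward: sum (t_trans + t_prop) per link.
Link 1: t_trans = 16000/(50*10^6) s = 0.3200 ms; t_prop = 800/200000 s = 4.0000 ms; subtotal = 4.3200 ms
Link 2: t_trans = 16000/(100*10^6) s = 0.1600 ms; t_prop = 200/200000 s = 1.0000 ms; subtotal = 1.1600 ms
End-to-end = 4.3200 + 1.1600 = 5.4800 ms -> 5.480 ms (3 dp)

5.480


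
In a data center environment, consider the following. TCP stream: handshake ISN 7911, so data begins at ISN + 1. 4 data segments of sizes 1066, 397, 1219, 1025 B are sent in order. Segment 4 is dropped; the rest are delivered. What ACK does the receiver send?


SYN uses sequence number 7911; first data byte = ISN + 1 = 7912.
Segment 1: SEQ = 7912, len = 1066 B, covers [7912, 8977]
Segment 2: SEQ = 8978, len = 397 B, covers [8978, 9374]
Segment 3: SEQ = 9375, len = 1219 B, covers [9375, 10593]
Segment 4: SEQ = 10594, len = 1025 B, covers [10594, 11618] [LOST]
In-order data received: bytes [7912, 10593] (segments 1..3).
Segment 4 missing -> gap begins at byte 10594.
Cumulative ACK = next expected in-order byte = 7912 + 1066 + 397 + 1219 = 10594

10594


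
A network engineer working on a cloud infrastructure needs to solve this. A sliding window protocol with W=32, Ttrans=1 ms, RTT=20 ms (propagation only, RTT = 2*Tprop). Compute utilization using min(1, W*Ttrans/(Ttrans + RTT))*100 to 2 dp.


Given: W = 32, Ttrans = 1 ms, RTT = 20 ms (= 2 * Tprop, Tprop = 10 ms)
Cycle time = Ttrans + RTT = 1 + 20 = 21 ms (first packet sent until its ACK returns)
W * Ttrans = 32 * 1 = 32 ms of sending per cycle
W * Ttrans / (Ttrans + RTT) = 32 / 21 = 1.523810
U = min(1, 1.523810) = 1.000000
U% = 100.00%

100.00


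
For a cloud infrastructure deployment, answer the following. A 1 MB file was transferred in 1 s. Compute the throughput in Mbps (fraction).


Given: file = 1 MB, time = 1 s
File in Mb = 1 * 8 = 8 Mb
Throughput = 8 / 1 Mbps
Throughput = 8 Mbps

8


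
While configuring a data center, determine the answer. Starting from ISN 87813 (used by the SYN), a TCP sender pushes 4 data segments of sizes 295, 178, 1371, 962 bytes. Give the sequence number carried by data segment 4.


The SYN occupies sequence number ISN = 87813, so the first data byte is ISN + 1 = 87814.
SEQ of data segment i = (ISN + 1) + sum of payload sizes of segments 1..i-1.
Segment 1: SEQ = 87814, payload = 295 bytes
Segment 2: SEQ = 88109, payload = 178 bytes
Segment 3: SEQ = 88287, payload = 1371 bytes
Segment 4: SEQ = 89658, payload = 962 bytes
SEQ of segment 4 = 87814 + 295 + 178 + 1371 = 89658

89658


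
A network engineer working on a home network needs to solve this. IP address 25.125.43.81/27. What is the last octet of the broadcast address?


Given: IP = 25.125.43.81, prefix = /27
Host bits = 32 - 27 = 5
Network last octet = 81 AND mask = 64
Host part size = 2^5 - 1 = 31
Broadcast last octet = 64 OR 31 = 95

95


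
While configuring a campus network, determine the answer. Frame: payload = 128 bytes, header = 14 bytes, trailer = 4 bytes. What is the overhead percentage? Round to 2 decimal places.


Given: payload = 128 B, header = 14 B, trailer = 4 B
Overhead bytes = header + trailer = 14 + 4 = 18
Total frame = payload + overhead = 128 + 18 = 146
Overhead % = 18 / 146 * 100 = 12.3288% -> 12.33% (2 dp)

12.33


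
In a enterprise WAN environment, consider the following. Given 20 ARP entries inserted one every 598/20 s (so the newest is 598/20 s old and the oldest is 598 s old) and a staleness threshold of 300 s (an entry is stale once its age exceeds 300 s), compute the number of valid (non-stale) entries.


Ages are k * 598/20 s for k = 1..20 (spacing = 29.9000 s).
Entry k is valid iff k * 598/20 <= 300 iff k <= 20 * 300 / 598 = 10.0334
n_valid = floor(10.0334) = 10
(n_stale = 20 - 10 = 10)

10


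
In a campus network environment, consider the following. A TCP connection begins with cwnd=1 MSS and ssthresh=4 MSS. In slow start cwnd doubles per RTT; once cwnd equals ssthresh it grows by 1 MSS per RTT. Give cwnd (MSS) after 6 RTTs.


RTT 0: cwnd = 1 MSS (initial)
RTT 1: cwnd = 2 MSS (slow start, doubled)
RTT 2: cwnd = 4 MSS (slow start, doubled)
RTT 3: cwnd = 5 MSS (congestion avoidance, +1)
RTT 4: cwnd = 6 MSS (congestion avoidance, +1)
RTT 5: cwnd = 7 MSS (congestion avoidance, +1)
RTT 6: cwnd = 8 MSS (congestion avoidance, +1)

8


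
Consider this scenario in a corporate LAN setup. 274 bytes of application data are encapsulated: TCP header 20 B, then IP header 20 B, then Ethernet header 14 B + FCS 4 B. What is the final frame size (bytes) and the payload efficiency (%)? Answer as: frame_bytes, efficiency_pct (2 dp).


TCP segment = 274 + 20 = 294 B
IP packet = 294 + 20 = 314 B
Ethernet frame = 314 + 14 + 4 = 332 B
Efficiency = app / frame = 274 / 332 = 0.825301 = 82.5301% -> 82.53% (2 dp)

332, 82.53


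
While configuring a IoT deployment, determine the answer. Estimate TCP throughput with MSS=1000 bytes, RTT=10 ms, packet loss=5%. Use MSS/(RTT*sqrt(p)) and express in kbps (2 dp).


Given: MSS = 1000 bytes, RTT = 10 ms, loss = 5%
RTT in seconds = 10 / 1000 = 0.01
Loss rate = 5% = 0.05
sqrt(loss) = sqrt(0.05) = 0.223606797750
Throughput (bytes/s) = 1000 / (0.01 * 0.223606797750) = 447213.5955
Throughput (kbps) = 447213.5955 * 8 / 1000 = 3577.708764 -> 3577.71 kbps (2 dp)

3577.71


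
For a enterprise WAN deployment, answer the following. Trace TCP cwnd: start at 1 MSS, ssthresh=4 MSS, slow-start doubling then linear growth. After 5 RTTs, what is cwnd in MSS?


RTT 0: cwnd = 1 MSS (initial)
RTT 1: cwnd = 2 MSS (slow start, doubled)
RTT 2: cwnd = 4 MSS (slow start, doubled)
RTT 3: cwnd = 5 MSS (congestion avoidance, +1)
RTT 4: cwnd = 6 MSS (congestion avoidance, +1)
RTT 5: cwnd = 7 MSS (congestion avoidance, +1)

7


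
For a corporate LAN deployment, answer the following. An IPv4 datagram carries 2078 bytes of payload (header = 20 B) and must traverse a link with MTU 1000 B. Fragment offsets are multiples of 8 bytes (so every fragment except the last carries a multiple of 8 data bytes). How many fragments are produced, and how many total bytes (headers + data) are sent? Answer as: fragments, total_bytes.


Max data per non-final fragment = floor((MTU - header)/8)*8 = floor((1000 - 20)/8)*8 = floor(980/8)*8 = 976 B
Final fragment needs no 8-byte alignment: it can carry up to MTU - header = 980 B
Non-final fragments needed = ceil((payload - 980) / 976) = ceil(1098/976) = ceil(1.1250) = 2
Number of fragments = 2 + 1 = 3
Fragment sizes (data): 2 * 976 B + 126 B (last, 126 <= 980 OK)
Total bytes sent = payload + n_frags * header = 2078 + 3*20 = 2078 + 60 = 2138 B

3, 2138


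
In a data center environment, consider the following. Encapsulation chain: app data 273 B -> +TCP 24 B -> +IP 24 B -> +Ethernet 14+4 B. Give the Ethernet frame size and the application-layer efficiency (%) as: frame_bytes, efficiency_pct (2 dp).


TCP segment = 273 + 24 = 297 B
IP packet = 297 + 24 = 321 B
Ethernet frame = 321 + 14 + 4 = 339 B
Efficiency = app / frame = 273 / 339 = 0.805310 = 80.5310% -> 80.53% (2 dp)

339, 80.53


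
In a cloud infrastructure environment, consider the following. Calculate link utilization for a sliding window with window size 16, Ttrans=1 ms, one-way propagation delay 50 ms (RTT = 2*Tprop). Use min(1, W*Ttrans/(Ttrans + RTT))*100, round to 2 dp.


Given: W = 16, Ttrans = 1 ms, RTT = 100 ms (= 2 * Tprop, Tprop = 50 ms)
Cycle time = Ttrans + RTT = 1 + 100 = 101 ms (first packet sent until its ACK returns)
W * Ttrans = 16 * 1 = 16 ms of sending per cycle
W * Ttrans / (Ttrans + RTT) = 16 / 101 = 0.158416
U = min(1, 0.158416) = 0.158416
U% = 15.84%

15.84


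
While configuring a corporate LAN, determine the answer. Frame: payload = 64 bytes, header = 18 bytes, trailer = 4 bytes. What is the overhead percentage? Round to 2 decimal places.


Given: payload = 64 B, header = 18 B, trailer = 4 B
Overhead bytes = header + trailer = 18 + 4 = 22
Total frame = payload + overhead = 64 + 22 = 86
Overhead % = 22 / 86 * 100 = 25.5814% -> 25.58% (2 dp)

25.58


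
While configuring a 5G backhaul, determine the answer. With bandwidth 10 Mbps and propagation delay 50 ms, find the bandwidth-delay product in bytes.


Given: bandwidth = 10 Mbps, delay = 50 ms
BDP in bits = 10 * 10^6 * 50 / 1000
BDP in bits = 500000
BDP in bytes = 500000 / 8 = 62500

62500


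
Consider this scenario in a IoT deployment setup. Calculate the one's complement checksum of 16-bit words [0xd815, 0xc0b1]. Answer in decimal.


Given words: [0xd815, 0xc0b1]
Step 1: Sum all words
Raw sum = 55317 + 49329 = 104646
Step 2: Fold carry: (39110 + 1) = 39111
One's complement = ~39111 & 0xFFFF = 26424

26424


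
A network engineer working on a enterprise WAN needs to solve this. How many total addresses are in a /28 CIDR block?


Given: CIDR prefix /28
Host bits = 32 - 28 = 4
Total addresses = 2^4 = 16

16


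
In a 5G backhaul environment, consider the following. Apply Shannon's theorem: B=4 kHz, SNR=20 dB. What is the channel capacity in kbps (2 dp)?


Given: B = 4 kHz, SNR = 20 dB
SNR linear = 10^(20/10) = 100
1 + SNR = 101
log2(101) = 6.6582114828
C = 4 * 1000 * 6.6582114828 = 26632.8459 bps
C = 26.632846 kbps -> 26.63 kbps (2 dp)

26.63


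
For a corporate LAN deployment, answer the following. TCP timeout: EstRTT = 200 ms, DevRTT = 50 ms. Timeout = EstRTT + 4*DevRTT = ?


Given: EstRTT = 200 ms, DevRTT = 50 ms
Timeout = EstRTT + 4 * DevRTT
4 * DevRTT = 4 * 50 = 200
Timeout = 200 + 200 = 400 ms

400


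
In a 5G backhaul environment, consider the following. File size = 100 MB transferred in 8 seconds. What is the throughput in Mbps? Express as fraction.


Given: file = 100 MB, time = 8 s
File in Mb = 100 * 8 = 800 Mb
Throughput = 800 / 8 Mbps
Throughput = 100 Mbps

100


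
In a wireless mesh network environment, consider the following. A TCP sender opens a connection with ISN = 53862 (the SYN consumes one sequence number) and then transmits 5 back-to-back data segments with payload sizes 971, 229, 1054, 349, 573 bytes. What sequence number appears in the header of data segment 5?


The SYN occupies sequence number ISN = 53862, so the first data byte is ISN + 1 = 53863.
SEQ of data segment i = (ISN + 1) + sum of payload sizes of segments 1..i-1.
Segment 1: SEQ = 53863, payload = 971 bytes
Segment 2: SEQ = 54834, payload = 229 bytes
Segment 3: SEQ = 55063, payload = 1054 bytes
Segment 4: SEQ = 56117, payload = 349 bytes
Segment 5: SEQ = 56466, payload = 573 bytes
SEQ of segment 5 = 53863 + 971 + 229 + 1054 + 349 = 56466

56466


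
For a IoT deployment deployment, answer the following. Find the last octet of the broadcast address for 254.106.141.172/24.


Given: IP = 254.106.141.172, prefix = /24
Host bits = 32 - 24 = 8
Network last octet = 172 AND mask = 0
Host part size = 2^8 - 1 = 255
Broadcast last octet = 0 OR 255 = 255

255


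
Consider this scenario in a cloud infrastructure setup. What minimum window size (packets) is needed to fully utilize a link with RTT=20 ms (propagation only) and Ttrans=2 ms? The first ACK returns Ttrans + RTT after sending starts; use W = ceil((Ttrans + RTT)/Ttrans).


Given: Ttrans = 2 ms, RTT = 20 ms (= 2 * Tprop, Tprop = 10 ms)
Time until first ACK returns = Ttrans + RTT = 2 + 20 = 22 ms
Need W * Ttrans >= Ttrans + RTT  ->  W >= (Ttrans + RTT) / Ttrans
(Ttrans + RTT) / Ttrans = 22 / 2 = 11
W_min = ceil(11) = 11

11


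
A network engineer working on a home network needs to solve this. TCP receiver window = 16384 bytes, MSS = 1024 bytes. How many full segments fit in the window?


Given: RWND = 16384 bytes, MSS = 1024 bytes
Full segments = floor(RWND / MSS)
Full segments = floor(16384 / 1024)
Full segments = floor(16.0) = 16

16


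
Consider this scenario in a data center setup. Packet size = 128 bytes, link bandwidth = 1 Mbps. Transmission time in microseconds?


Given: packet = 128 bytes, bandwidth = 1 Mbps
Packet in bits = 128 * 8 = 1024 bits
Bandwidth = 1 * 10^6 = 1000000 bps
Time = 1024 / 1000000 seconds
Time in us = 1024 * 10^6 / 1000000 = 1024

1024


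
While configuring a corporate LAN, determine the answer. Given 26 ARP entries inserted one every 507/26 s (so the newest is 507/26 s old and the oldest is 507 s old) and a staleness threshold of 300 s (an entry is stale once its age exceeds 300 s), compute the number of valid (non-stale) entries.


Ages are k * 507/26 s for k = 1..26 (spacing = 19.5000 s).
Entry k is valid iff k * 507/26 <= 300 iff k <= 26 * 300 / 507 = 15.3846
n_valid = floor(15.3846) = 15
(n_stale = 26 - 15 = 11)

15


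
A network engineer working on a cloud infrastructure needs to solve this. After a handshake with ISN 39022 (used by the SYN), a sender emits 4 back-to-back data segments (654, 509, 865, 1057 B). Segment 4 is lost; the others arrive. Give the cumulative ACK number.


SYN uses sequence number 39022; first data byte = ISN + 1 = 39023.
Segment 1: SEQ = 39023, len = 654 B, covers [39023, 39676]
Segment 2: SEQ = 39677, len = 509 B, covers [39677, 40185]
Segment 3: SEQ = 40186, len = 865 B, covers [40186, 41050]
Segment 4: SEQ = 41051, len = 1057 B, covers [41051, 42107] [LOST]
In-order data received: bytes [39023, 41050] (segments 1..3).
Segment 4 missing -> gap begins at byte 41051.
Cumulative ACK = next expected in-order byte = 39023 + 654 + 509 + 865 = 41051

41051


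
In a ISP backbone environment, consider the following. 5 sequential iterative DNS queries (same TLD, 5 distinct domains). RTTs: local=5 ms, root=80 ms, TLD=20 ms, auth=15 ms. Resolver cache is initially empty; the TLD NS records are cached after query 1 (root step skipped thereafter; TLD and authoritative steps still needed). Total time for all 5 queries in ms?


Lookup 1 (cold cache): local + root + TLD + auth = 5 + 80 + 20 + 15 = 120 ms
Lookups 2..5 (TLD NS cached -> skip root; new domain -> still ask TLD and auth): local + TLD + auth = 5 + 20 + 15 = 40 ms each
Remaining 4 lookups: 4 * 40 = 160 ms
Total = 120 + 160 = 280 ms

280


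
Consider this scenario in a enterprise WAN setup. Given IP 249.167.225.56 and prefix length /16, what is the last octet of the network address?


Given: IP = 249.167.225.56, prefix = /16
Subnet mask = 255.255.0.0
Last octet of IP: 56
Last octet of mask: 0
Network last octet = 56 AND 0 = 0

0


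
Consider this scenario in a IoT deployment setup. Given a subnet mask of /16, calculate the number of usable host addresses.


Given: subnet mask /16
Host bits = 32 - 16 = 16
Total addresses = 2^16 = 65536
Usable hosts = 65536 - 2 (network + broadcast) = 65534

65534


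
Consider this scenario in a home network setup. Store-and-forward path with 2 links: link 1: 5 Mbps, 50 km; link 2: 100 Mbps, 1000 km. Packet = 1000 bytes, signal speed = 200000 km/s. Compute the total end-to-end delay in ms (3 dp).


Packet = 1000 bytes = 8000 bits. Store-and-forward: sum (t_trans + t_prop) per link.
Link 1: t_trans = 8000/(5*10^6) s = 1.6000 ms; t_prop = 50/200000 s = 0.2500 ms; subtotal = 1.8500 ms
Link 2: t_trans = 8000/(100*10^6) s = 0.0800 ms; t_prop = 1000/200000 s = 5.0000 ms; subtotal = 5.0800 ms
End-to-end = 1.8500 + 5.0800 = 6.9300 ms -> 6.930 ms (3 dp)

6.930


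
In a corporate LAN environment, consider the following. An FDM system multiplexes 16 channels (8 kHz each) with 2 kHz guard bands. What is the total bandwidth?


Given: 16 channels, 8 kHz each, guard = 2 kHz
Channel bandwidth = 16 * 8 = 128 kHz
Guard bands = 15 gaps * 2 kHz = 30 kHz
Total = 128 + 30 = 158 kHz

158


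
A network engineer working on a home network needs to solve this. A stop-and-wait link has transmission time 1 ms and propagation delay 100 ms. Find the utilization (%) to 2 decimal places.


Given: Ttrans = 1 ms, Tprop = 100 ms
RTT = 2 * Tprop = 2 * 100 = 200 ms
U = Ttrans / (Ttrans + RTT)
U = 1 / (1 + 200)
U = 1 / 201 = 0.004975
U% = 0.50%

0.50


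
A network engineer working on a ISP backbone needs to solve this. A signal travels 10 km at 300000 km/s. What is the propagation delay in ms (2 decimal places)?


Given: distance = 10 km, speed = 300000 km/s
Delay = distance / speed = 10 / 300000 seconds
Delay in ms = 10 * 1000 / 300000
Delay = 0.0333 ms
Rounded to 2 dp = 0.03 ms

0.03


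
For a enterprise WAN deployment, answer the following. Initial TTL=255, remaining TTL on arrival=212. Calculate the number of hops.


Given: initial TTL = 255, received TTL = 212
Hops = initial TTL - received TTL
Hops = 255 - 212 = 43

43


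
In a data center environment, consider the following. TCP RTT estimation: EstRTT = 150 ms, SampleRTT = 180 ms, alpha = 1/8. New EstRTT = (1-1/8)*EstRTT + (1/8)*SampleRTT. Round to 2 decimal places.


Given: EstRTT = 150 ms, SampleRTT = 180 ms, alpha = 1/8
New EstRTT = (1 - alpha) * EstRTT + alpha * SampleRTT
(7/8) * 150 = 131.25
(1/8) * 180 = 22.5
New EstRTT = 131.25 + 22.5 = 153.75 ms -> 153.75 ms (2 dp)

153.75
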